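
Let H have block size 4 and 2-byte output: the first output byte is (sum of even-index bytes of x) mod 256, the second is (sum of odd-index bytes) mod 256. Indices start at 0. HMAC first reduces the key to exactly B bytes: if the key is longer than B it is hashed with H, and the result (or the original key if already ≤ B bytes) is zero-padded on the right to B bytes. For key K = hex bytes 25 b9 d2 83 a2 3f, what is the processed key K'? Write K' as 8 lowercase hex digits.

997b0000

|K| = 6 > B = 4, so first hash the key.
H(K): even-index sum = 409 mod 256 = 153; odd-index sum = 379 mod 256 = 123 → 99 7b.
Zero-pad H(K) = 99 7b to 4 bytes: K' = 99 7b 00 00.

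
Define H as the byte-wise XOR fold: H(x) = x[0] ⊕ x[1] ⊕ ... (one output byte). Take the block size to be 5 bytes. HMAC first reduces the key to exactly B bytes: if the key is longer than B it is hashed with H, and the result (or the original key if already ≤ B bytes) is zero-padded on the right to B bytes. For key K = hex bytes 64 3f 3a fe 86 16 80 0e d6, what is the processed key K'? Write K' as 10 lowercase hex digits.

5700000000

|K| = 9 > B = 5, so first hash the key.
H(K): XOR 64⊕3f⊕3a⊕fe⊕86⊕16⊕80⊕0e⊕d6 = 57.
Zero-pad H(K) = 57 to 5 bytes: K' = 57 00 00 00 00.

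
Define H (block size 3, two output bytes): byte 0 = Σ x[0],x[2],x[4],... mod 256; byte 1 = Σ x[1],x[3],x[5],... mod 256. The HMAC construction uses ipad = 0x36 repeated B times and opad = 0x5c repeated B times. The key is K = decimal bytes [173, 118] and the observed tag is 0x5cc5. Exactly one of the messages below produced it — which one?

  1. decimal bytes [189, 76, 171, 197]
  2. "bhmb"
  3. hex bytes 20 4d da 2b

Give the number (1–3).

Key decimal bytes [173, 118] = ad 76 is 2 bytes ≤ B = 3; zero-pad to 3 bytes: K' = ad 76 00.
K' ⊕ ipad = 9b 40 36; K' ⊕ opad = f1 2a 5c.
m1: inner = H(9b 40 36 bd 4c ab c5) = e2 a8; tag = H(f1 2a 5c e2 a8) = f50c
m2: inner = H(9b 40 36 62 68 6d 62) = 9b 0f; tag = H(f1 2a 5c 9b 0f) = 5cc5 ← matches
m3: inner = H(9b 40 36 20 4d da 2b) = 49 3a; tag = H(f1 2a 5c 49 3a) = 8773

2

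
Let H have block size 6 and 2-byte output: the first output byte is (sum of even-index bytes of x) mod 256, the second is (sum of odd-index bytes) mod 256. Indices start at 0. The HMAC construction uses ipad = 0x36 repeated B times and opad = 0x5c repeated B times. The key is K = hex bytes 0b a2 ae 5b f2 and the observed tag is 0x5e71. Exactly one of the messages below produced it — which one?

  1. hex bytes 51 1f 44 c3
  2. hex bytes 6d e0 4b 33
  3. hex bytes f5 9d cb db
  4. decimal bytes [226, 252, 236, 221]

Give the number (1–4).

Key hex bytes 0b a2 ae 5b f2 is 5 bytes ≤ B = 6; zero-pad to 6 bytes: K' = 0b a2 ae 5b f2 00.
K' ⊕ ipad = 3d 94 98 6d c4 36; K' ⊕ opad = 57 fe f2 07 ae 5c.
m1: inner = H(3d 94 98 6d c4 36 51 1f 44 c3) = 2e 19; tag = H(57 fe f2 07 ae 5c 2e 19) = 257a
m2: inner = H(3d 94 98 6d c4 36 6d e0 4b 33) = 51 4a; tag = H(57 fe f2 07 ae 5c 51 4a) = 48ab
m3: inner = H(3d 94 98 6d c4 36 f5 9d cb db) = 59 af; tag = H(57 fe f2 07 ae 5c 59 af) = 5010
m4: inner = H(3d 94 98 6d c4 36 e2 fc ec dd) = 67 10; tag = H(57 fe f2 07 ae 5c 67 10) = 5e71 ← matches

4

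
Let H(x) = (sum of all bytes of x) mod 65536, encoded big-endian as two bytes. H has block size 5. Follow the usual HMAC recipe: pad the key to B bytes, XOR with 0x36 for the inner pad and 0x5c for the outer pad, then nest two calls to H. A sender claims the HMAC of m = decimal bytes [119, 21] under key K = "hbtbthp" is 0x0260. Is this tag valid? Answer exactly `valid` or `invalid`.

Key "hbtbthp" = 68 62 74 62 74 68 70 is 7 bytes > B = 5, so hash it first: H(key) = 02 ec, then zero-pad to 5 bytes: K' = 02 ec 00 00 00.
K' ⊕ ipad = 34 da 36 36 36; K' ⊕ opad = 5e b0 5c 5c 5c.
Inner hash: sum = 52+218+54+54+54+119+21 = 572 → 02 3c.
Outer hash (recomputed tag): sum = 94+176+92+92+92+2+60 = 608 → 02 60.
Recomputed tag = 0260; claimed = 0260 → match.

valid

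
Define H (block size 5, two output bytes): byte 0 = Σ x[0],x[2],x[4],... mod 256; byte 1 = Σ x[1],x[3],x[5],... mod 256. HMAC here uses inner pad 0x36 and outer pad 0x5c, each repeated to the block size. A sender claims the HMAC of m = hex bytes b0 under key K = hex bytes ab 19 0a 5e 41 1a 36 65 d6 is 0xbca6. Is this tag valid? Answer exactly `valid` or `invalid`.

valid

Key hex bytes ab 19 0a 5e 41 1a 36 65 d6 is 9 bytes > B = 5, so hash it first: H(key) = 02 f6, then zero-pad to 5 bytes: K' = 02 f6 00 00 00.
K' ⊕ ipad = 34 c0 36 36 36; K' ⊕ opad = 5e aa 5c 5c 5c.
Inner hash: even-index sum = 160 mod 256 = 160; odd-index sum = 422 mod 256 = 166 → a0 a6.
Outer hash (recomputed tag): even-index sum = 444 mod 256 = 188; odd-index sum = 422 mod 256 = 166 → bc a6.
Recomputed tag = bca6; claimed = bca6 → match.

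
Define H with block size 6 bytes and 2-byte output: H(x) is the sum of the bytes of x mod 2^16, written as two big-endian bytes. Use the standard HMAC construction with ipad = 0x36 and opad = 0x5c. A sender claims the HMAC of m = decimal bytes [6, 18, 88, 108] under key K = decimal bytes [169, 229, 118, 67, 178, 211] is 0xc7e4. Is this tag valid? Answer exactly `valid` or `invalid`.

invalid

Key decimal bytes [169, 229, 118, 67, 178, 211] = a9 e5 76 43 b2 d3 is exactly B = 6 bytes: K' = a9 e5 76 43 b2 d3.
K' ⊕ ipad = 9f d3 40 75 84 e5; K' ⊕ opad = f5 b9 2a 1f ee 8f.
Inner hash: sum = 159+211+64+117+132+229+6+18+88+108 = 1132 → 04 6c.
Outer hash (recomputed tag): sum = 245+185+42+31+238+143+4+108 = 996 → 03 e4.
Recomputed tag = 03e4; claimed = c7e4 → mismatch.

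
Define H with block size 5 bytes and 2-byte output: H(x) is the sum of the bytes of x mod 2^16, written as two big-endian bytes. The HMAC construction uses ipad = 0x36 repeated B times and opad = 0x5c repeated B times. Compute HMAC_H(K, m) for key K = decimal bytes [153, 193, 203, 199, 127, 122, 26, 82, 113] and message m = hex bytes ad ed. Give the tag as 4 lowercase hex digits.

Key decimal bytes [153, 193, 203, 199, 127, 122, 26, 82, 113] = 99 c1 cb c7 7f 7a 1a 52 71 is 9 bytes > B = 5, so hash it first: H(key) = 04 c2, then zero-pad to 5 bytes: K' = 04 c2 00 00 00.
K' ⊕ ipad = 32 f4 36 36 36.  K' ⊕ opad = 58 9e 5c 5c 5c.
Inner input = (K'⊕ipad) ∥ m = 32 f4 36 36 36 ∥ ad ed.
Inner hash: sum = 50+244+54+54+54+173+237 = 866 → 03 62.
Outer input = (K'⊕opad) ∥ inner = 58 9e 5c 5c 5c ∥ 03 62.
Outer hash (tag): sum = 88+158+92+92+92+3+98 = 623 → 02 6f.

026f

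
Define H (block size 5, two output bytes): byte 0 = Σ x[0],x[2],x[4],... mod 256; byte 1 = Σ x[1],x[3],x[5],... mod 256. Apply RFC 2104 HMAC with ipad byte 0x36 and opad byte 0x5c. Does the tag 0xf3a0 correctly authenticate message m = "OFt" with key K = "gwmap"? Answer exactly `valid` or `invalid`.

valid

Key "gwmap" = 67 77 6d 61 70 is exactly B = 5 bytes: K' = 67 77 6d 61 70.
K' ⊕ ipad = 51 41 5b 57 46; K' ⊕ opad = 3b 2b 31 3d 2c.
Inner hash: even-index sum = 312 mod 256 = 56; odd-index sum = 347 mod 256 = 91 → 38 5b.
Outer hash (recomputed tag): even-index sum = 243 mod 256 = 243; odd-index sum = 160 mod 256 = 160 → f3 a0.
Recomputed tag = f3a0; claimed = f3a0 → match.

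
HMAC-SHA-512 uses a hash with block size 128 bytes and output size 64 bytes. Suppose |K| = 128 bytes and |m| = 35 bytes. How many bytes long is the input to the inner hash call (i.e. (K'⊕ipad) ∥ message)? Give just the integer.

163

Key is 128 ≤ 128 bytes, zero-padded: |K'| = 128.
Inner input = (K'⊕ipad) ∥ m → 128 + 35 = 163 bytes.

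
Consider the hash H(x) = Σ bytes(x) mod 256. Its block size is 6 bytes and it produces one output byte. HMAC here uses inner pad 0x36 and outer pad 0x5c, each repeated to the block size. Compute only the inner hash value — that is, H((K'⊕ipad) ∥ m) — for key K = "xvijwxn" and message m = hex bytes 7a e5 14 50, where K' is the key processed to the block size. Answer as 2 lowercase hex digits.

f9

Key "xvijwxn" = 78 76 69 6a 77 78 6e is 7 bytes > B = 6, so hash it first: H(key) = 1e, then zero-pad to 6 bytes: K' = 1e 00 00 00 00 00.
K' ⊕ ipad = 28 36 36 36 36 36.
Inner input = 28 36 36 36 36 36 ∥ 7a e5 14 50.
Inner hash: sum = 40+54+54+54+54+54+122+229+20+80 = 761; mod 256 = 249 → f9.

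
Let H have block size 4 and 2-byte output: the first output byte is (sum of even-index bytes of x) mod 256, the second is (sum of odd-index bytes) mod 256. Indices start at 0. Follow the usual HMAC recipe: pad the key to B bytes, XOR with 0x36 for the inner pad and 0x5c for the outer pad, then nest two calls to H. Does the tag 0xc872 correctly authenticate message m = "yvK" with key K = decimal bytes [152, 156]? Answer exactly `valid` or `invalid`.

Key decimal bytes [152, 156] = 98 9c is 2 bytes ≤ B = 4; zero-pad to 4 bytes: K' = 98 9c 00 00.
K' ⊕ ipad = ae aa 36 36; K' ⊕ opad = c4 c0 5c 5c.
Inner hash: even-index sum = 424 mod 256 = 168; odd-index sum = 342 mod 256 = 86 → a8 56.
Outer hash (recomputed tag): even-index sum = 456 mod 256 = 200; odd-index sum = 370 mod 256 = 114 → c8 72.
Recomputed tag = c872; claimed = c872 → match.

valid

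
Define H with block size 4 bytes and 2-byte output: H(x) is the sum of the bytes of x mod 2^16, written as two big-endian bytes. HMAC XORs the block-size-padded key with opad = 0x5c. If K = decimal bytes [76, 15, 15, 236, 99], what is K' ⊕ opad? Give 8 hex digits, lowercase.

Key decimal bytes [76, 15, 15, 236, 99] = 4c 0f 0f ec 63 is 5 bytes > B = 4, so hash it first: H(key) = 01 b9, then zero-pad to 4 bytes: K' = 01 b9 00 00.
XOR each byte with 0x5c: 01⊕5c=5d, b9⊕5c=e5, 00⊕5c=5c, 00⊕5c=5c.

5de55c5c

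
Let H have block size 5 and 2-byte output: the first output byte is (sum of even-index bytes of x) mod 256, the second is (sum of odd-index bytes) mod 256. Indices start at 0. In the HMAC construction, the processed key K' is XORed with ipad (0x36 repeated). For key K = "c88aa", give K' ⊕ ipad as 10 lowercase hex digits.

550e0e5757

Key "c88aa" = 63 38 38 61 61 is exactly B = 5 bytes: K' = 63 38 38 61 61.
XOR each byte with 0x36: 63⊕36=55, 38⊕36=0e, 38⊕36=0e, 61⊕36=57, 61⊕36=57.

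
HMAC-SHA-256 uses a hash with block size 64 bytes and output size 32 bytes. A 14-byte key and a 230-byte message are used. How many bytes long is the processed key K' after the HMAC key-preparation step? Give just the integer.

64

Key is 14 ≤ 64 bytes, zero-padded: |K'| = 64.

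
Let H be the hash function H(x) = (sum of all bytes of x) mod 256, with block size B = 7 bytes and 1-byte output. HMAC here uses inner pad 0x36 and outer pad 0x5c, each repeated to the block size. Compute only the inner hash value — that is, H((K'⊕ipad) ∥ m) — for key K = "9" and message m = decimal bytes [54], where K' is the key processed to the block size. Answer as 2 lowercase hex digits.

Key "9" = 39 is 1 byte ≤ B = 7; zero-pad to 7 bytes: K' = 39 00 00 00 00 00 00.
K' ⊕ ipad = 0f 36 36 36 36 36 36.
Inner input = 0f 36 36 36 36 36 36 ∥ 36.
Inner hash: sum = 15+54+54+54+54+54+54+54 = 393; mod 256 = 137 → 89.

89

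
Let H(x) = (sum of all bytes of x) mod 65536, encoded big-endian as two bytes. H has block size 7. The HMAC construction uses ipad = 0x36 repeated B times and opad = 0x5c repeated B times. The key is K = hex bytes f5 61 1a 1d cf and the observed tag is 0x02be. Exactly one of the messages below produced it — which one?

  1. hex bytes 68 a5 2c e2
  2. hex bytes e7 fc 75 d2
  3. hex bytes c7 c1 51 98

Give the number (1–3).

2

Key hex bytes f5 61 1a 1d cf is 5 bytes ≤ B = 7; zero-pad to 7 bytes: K' = f5 61 1a 1d cf 00 00.
K' ⊕ ipad = c3 57 2c 2b f9 36 36; K' ⊕ opad = a9 3d 46 41 93 5c 5c.
m1: inner = H(c3 57 2c 2b f9 36 36 68 a5 2c e2) = 04 f1; tag = H(a9 3d 46 41 93 5c 5c 04 f1) = 03ad
m2: inner = H(c3 57 2c 2b f9 36 36 e7 fc 75 d2) = 06 00; tag = H(a9 3d 46 41 93 5c 5c 06 00) = 02be ← matches
m3: inner = H(c3 57 2c 2b f9 36 36 c7 c1 51 98) = 05 47; tag = H(a9 3d 46 41 93 5c 5c 05 47) = 0304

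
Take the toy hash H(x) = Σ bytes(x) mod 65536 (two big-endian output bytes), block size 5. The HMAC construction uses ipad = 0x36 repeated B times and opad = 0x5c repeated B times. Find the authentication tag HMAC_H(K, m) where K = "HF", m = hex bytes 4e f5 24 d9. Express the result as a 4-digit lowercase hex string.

0215

Key "HF" = 48 46 is 2 bytes ≤ B = 5; zero-pad to 5 bytes: K' = 48 46 00 00 00.
K' ⊕ ipad = 7e 70 36 36 36.  K' ⊕ opad = 14 1a 5c 5c 5c.
Inner input = (K'⊕ipad) ∥ m = 7e 70 36 36 36 ∥ 4e f5 24 d9.
Inner hash: sum = 126+112+54+54+54+78+245+36+217 = 976 → 03 d0.
Outer input = (K'⊕opad) ∥ inner = 14 1a 5c 5c 5c ∥ 03 d0.
Outer hash (tag): sum = 20+26+92+92+92+3+208 = 533 → 02 15.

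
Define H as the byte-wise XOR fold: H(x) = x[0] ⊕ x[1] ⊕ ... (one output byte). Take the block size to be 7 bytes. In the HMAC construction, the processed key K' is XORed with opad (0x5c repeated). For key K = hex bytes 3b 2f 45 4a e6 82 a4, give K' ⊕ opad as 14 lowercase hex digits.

Key hex bytes 3b 2f 45 4a e6 82 a4 is exactly B = 7 bytes: K' = 3b 2f 45 4a e6 82 a4.
XOR each byte with 0x5c: 3b⊕5c=67, 2f⊕5c=73, 45⊕5c=19, 4a⊕5c=16, e6⊕5c=ba, 82⊕5c=de, a4⊕5c=f8.

67731916badef8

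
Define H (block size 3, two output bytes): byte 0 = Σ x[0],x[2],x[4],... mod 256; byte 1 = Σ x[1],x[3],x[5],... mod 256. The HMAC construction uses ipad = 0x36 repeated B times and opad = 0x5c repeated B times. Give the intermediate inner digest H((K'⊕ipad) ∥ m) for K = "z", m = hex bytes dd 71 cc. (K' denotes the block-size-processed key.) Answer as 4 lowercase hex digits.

Key "z" = 7a is 1 byte ≤ B = 3; zero-pad to 3 bytes: K' = 7a 00 00.
K' ⊕ ipad = 4c 36 36.
Inner input = 4c 36 36 ∥ dd 71 cc.
Inner hash: even-index sum = 243 mod 256 = 243; odd-index sum = 479 mod 256 = 223 → f3 df.

f3df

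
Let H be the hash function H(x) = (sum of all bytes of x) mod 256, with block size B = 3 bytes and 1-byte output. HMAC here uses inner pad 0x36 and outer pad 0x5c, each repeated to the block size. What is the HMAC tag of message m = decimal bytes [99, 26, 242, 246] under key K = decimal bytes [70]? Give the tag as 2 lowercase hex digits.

13

Key decimal bytes [70] = 46 is 1 byte ≤ B = 3; zero-pad to 3 bytes: K' = 46 00 00.
K' ⊕ ipad = 70 36 36.  K' ⊕ opad = 1a 5c 5c.
Inner input = (K'⊕ipad) ∥ m = 70 36 36 ∥ 63 1a f2 f6.
Inner hash: sum = 112+54+54+99+26+242+246 = 833; mod 256 = 65 → 41.
Outer input = (K'⊕opad) ∥ inner = 1a 5c 5c ∥ 41.
Outer hash (tag): sum = 26+92+92+65 = 275; mod 256 = 19 → 13.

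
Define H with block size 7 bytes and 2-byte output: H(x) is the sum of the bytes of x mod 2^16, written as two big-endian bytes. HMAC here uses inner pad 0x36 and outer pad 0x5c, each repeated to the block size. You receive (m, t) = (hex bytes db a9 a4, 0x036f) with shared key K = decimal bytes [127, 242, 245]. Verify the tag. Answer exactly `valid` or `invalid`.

Key decimal bytes [127, 242, 245] = 7f f2 f5 is 3 bytes ≤ B = 7; zero-pad to 7 bytes: K' = 7f f2 f5 00 00 00 00.
K' ⊕ ipad = 49 c4 c3 36 36 36 36; K' ⊕ opad = 23 ae a9 5c 5c 5c 5c.
Inner hash: sum = 73+196+195+54+54+54+54+219+169+164 = 1232 → 04 d0.
Outer hash (recomputed tag): sum = 35+174+169+92+92+92+92+4+208 = 958 → 03 be.
Recomputed tag = 03be; claimed = 036f → mismatch.

invalid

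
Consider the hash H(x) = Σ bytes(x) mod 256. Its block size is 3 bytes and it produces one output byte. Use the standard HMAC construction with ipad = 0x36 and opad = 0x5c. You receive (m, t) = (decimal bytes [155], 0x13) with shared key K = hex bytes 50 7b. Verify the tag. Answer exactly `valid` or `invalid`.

valid

Key hex bytes 50 7b is 2 bytes ≤ B = 3; zero-pad to 3 bytes: K' = 50 7b 00.
K' ⊕ ipad = 66 4d 36; K' ⊕ opad = 0c 27 5c.
Inner hash: sum = 102+77+54+155 = 388; mod 256 = 132 → 84.
Outer hash (recomputed tag): sum = 12+39+92+132 = 275; mod 256 = 19 → 13.
Recomputed tag = 13; claimed = 13 → match.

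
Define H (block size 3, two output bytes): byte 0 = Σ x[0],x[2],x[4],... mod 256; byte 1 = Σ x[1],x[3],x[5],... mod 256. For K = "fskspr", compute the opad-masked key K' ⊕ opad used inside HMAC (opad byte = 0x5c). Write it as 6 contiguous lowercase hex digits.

1d045c

Key "fskspr" = 66 73 6b 73 70 72 is 6 bytes > B = 3, so hash it first: H(key) = 41 58, then zero-pad to 3 bytes: K' = 41 58 00.
XOR each byte with 0x5c: 41⊕5c=1d, 58⊕5c=04, 00⊕5c=5c.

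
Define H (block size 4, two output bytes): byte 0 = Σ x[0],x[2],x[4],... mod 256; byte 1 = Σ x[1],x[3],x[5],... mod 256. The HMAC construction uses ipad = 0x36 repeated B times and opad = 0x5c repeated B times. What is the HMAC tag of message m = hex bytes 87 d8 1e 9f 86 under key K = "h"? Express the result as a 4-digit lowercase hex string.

4f9b

Key "h" = 68 is 1 byte ≤ B = 4; zero-pad to 4 bytes: K' = 68 00 00 00.
K' ⊕ ipad = 5e 36 36 36.  K' ⊕ opad = 34 5c 5c 5c.
Inner input = (K'⊕ipad) ∥ m = 5e 36 36 36 ∥ 87 d8 1e 9f 86.
Inner hash: even-index sum = 447 mod 256 = 191; odd-index sum = 483 mod 256 = 227 → bf e3.
Outer input = (K'⊕opad) ∥ inner = 34 5c 5c 5c ∥ bf e3.
Outer hash (tag): even-index sum = 335 mod 256 = 79; odd-index sum = 411 mod 256 = 155 → 4f 9b.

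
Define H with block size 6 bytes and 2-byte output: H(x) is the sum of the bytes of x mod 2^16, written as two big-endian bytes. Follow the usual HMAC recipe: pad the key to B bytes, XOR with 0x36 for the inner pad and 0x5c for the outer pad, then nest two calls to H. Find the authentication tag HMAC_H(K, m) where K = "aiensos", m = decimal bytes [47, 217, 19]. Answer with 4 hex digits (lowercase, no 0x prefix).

0369

Key "aiensos" = 61 69 65 6e 73 6f 73 is 7 bytes > B = 6, so hash it first: H(key) = 02 f2, then zero-pad to 6 bytes: K' = 02 f2 00 00 00 00.
K' ⊕ ipad = 34 c4 36 36 36 36.  K' ⊕ opad = 5e ae 5c 5c 5c 5c.
Inner input = (K'⊕ipad) ∥ m = 34 c4 36 36 36 36 ∥ 2f d9 13.
Inner hash: sum = 52+196+54+54+54+54+47+217+19 = 747 → 02 eb.
Outer input = (K'⊕opad) ∥ inner = 5e ae 5c 5c 5c 5c ∥ 02 eb.
Outer hash (tag): sum = 94+174+92+92+92+92+2+235 = 873 → 03 69.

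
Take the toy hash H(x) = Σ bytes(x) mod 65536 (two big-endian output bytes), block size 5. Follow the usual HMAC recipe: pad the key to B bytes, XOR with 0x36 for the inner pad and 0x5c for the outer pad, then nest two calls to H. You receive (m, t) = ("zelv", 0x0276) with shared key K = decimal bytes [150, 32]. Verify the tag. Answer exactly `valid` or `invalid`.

Key decimal bytes [150, 32] = 96 20 is 2 bytes ≤ B = 5; zero-pad to 5 bytes: K' = 96 20 00 00 00.
K' ⊕ ipad = a0 16 36 36 36; K' ⊕ opad = ca 7c 5c 5c 5c.
Inner hash: sum = 160+22+54+54+54+122+101+108+118 = 793 → 03 19.
Outer hash (recomputed tag): sum = 202+124+92+92+92+3+25 = 630 → 02 76.
Recomputed tag = 0276; claimed = 0276 → match.

valid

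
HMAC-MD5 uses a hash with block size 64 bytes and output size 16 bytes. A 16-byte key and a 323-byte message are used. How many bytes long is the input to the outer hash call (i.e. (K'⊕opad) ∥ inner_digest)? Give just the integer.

80

Key is 16 ≤ 64 bytes, zero-padded: |K'| = 64.
Outer input = (K'⊕opad) ∥ H(inner) → 64 + 16 = 80 bytes.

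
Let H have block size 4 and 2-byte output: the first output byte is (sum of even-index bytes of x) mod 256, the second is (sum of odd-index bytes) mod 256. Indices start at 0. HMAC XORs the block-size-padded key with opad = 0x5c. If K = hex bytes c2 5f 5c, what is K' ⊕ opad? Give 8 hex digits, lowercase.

Key hex bytes c2 5f 5c is 3 bytes ≤ B = 4; zero-pad to 4 bytes: K' = c2 5f 5c 00.
XOR each byte with 0x5c: c2⊕5c=9e, 5f⊕5c=03, 5c⊕5c=00, 00⊕5c=5c.

9e03005c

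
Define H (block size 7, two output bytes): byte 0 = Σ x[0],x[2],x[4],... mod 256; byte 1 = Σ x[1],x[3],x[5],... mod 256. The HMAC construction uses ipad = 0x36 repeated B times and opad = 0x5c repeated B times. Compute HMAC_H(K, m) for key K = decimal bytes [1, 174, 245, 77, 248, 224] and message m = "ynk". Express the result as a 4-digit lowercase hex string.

Key decimal bytes [1, 174, 245, 77, 248, 224] = 01 ae f5 4d f8 e0 is 6 bytes ≤ B = 7; zero-pad to 7 bytes: K' = 01 ae f5 4d f8 e0 00.
K' ⊕ ipad = 37 98 c3 7b ce d6 36.  K' ⊕ opad = 5d f2 a9 11 a4 bc 5c.
Inner input = (K'⊕ipad) ∥ m = 37 98 c3 7b ce d6 36 ∥ 79 6e 6b.
Inner hash: even-index sum = 620 mod 256 = 108; odd-index sum = 717 mod 256 = 205 → 6c cd.
Outer input = (K'⊕opad) ∥ inner = 5d f2 a9 11 a4 bc 5c ∥ 6c cd.
Outer hash (tag): even-index sum = 723 mod 256 = 211; odd-index sum = 555 mod 256 = 43 → d3 2b.

d32b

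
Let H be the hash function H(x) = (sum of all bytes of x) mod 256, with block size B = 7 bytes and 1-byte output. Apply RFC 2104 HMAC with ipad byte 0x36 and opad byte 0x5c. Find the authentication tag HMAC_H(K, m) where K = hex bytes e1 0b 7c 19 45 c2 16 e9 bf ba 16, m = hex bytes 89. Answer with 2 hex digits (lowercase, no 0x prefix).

5f

Key hex bytes e1 0b 7c 19 45 c2 16 e9 bf ba 16 is 11 bytes > B = 7, so hash it first: H(key) = 16, then zero-pad to 7 bytes: K' = 16 00 00 00 00 00 00.
K' ⊕ ipad = 20 36 36 36 36 36 36.  K' ⊕ opad = 4a 5c 5c 5c 5c 5c 5c.
Inner input = (K'⊕ipad) ∥ m = 20 36 36 36 36 36 36 ∥ 89.
Inner hash: sum = 32+54+54+54+54+54+54+137 = 493; mod 256 = 237 → ed.
Outer input = (K'⊕opad) ∥ inner = 4a 5c 5c 5c 5c 5c 5c ∥ ed.
Outer hash (tag): sum = 74+92+92+92+92+92+92+237 = 863; mod 256 = 95 → 5f.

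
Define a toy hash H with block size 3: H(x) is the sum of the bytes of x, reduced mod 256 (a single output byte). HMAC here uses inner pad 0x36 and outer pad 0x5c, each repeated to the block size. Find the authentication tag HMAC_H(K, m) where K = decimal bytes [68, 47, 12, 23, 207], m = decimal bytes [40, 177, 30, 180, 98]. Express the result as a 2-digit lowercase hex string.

Key decimal bytes [68, 47, 12, 23, 207] = 44 2f 0c 17 cf is 5 bytes > B = 3, so hash it first: H(key) = 65, then zero-pad to 3 bytes: K' = 65 00 00.
K' ⊕ ipad = 53 36 36.  K' ⊕ opad = 39 5c 5c.
Inner input = (K'⊕ipad) ∥ m = 53 36 36 ∥ 28 b1 1e b4 62.
Inner hash: sum = 83+54+54+40+177+30+180+98 = 716; mod 256 = 204 → cc.
Outer input = (K'⊕opad) ∥ inner = 39 5c 5c ∥ cc.
Outer hash (tag): sum = 57+92+92+204 = 445; mod 256 = 189 → bd.

bd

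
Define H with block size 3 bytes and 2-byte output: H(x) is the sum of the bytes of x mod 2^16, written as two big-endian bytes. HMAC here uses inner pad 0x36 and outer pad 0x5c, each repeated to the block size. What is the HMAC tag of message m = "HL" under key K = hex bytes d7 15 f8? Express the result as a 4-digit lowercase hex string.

01e0

Key hex bytes d7 15 f8 is exactly B = 3 bytes: K' = d7 15 f8.
K' ⊕ ipad = e1 23 ce.  K' ⊕ opad = 8b 49 a4.
Inner input = (K'⊕ipad) ∥ m = e1 23 ce ∥ 48 4c.
Inner hash: sum = 225+35+206+72+76 = 614 → 02 66.
Outer input = (K'⊕opad) ∥ inner = 8b 49 a4 ∥ 02 66.
Outer hash (tag): sum = 139+73+164+2+102 = 480 → 01 e0.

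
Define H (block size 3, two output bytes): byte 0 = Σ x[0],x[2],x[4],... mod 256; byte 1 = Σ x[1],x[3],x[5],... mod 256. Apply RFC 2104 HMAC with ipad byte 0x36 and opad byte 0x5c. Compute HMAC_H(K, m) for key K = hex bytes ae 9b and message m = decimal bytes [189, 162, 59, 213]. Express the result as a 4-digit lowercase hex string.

Key hex bytes ae 9b is 2 bytes ≤ B = 3; zero-pad to 3 bytes: K' = ae 9b 00.
K' ⊕ ipad = 98 ad 36.  K' ⊕ opad = f2 c7 5c.
Inner input = (K'⊕ipad) ∥ m = 98 ad 36 ∥ bd a2 3b d5.
Inner hash: even-index sum = 581 mod 256 = 69; odd-index sum = 421 mod 256 = 165 → 45 a5.
Outer input = (K'⊕opad) ∥ inner = f2 c7 5c ∥ 45 a5.
Outer hash (tag): even-index sum = 499 mod 256 = 243; odd-index sum = 268 mod 256 = 12 → f3 0c.

f30c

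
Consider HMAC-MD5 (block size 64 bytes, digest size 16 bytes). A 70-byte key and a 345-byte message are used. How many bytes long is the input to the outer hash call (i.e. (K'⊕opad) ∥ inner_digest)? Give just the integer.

Key is 70 > 64 bytes, so it is hashed to 16 bytes then zero-padded to 64: |K'| = 64.
Outer input = (K'⊕opad) ∥ H(inner) → 64 + 16 = 80 bytes.

80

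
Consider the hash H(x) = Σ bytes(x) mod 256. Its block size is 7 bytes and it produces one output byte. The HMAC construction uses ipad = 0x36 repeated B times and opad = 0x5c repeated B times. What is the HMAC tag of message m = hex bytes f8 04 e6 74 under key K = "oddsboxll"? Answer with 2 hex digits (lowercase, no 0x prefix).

Key "oddsboxll" = 6f 64 64 73 62 6f 78 6c 6c is 9 bytes > B = 7, so hash it first: H(key) = cb, then zero-pad to 7 bytes: K' = cb 00 00 00 00 00 00.
K' ⊕ ipad = fd 36 36 36 36 36 36.  K' ⊕ opad = 97 5c 5c 5c 5c 5c 5c.
Inner input = (K'⊕ipad) ∥ m = fd 36 36 36 36 36 36 ∥ f8 04 e6 74.
Inner hash: sum = 253+54+54+54+54+54+54+248+4+230+116 = 1175; mod 256 = 151 → 97.
Outer input = (K'⊕opad) ∥ inner = 97 5c 5c 5c 5c 5c 5c ∥ 97.
Outer hash (tag): sum = 151+92+92+92+92+92+92+151 = 854; mod 256 = 86 → 56.

56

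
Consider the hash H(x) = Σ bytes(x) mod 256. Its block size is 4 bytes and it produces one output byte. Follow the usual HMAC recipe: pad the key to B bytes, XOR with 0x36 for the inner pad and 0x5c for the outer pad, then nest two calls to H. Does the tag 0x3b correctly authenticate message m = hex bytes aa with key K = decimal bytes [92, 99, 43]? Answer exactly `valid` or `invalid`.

Key decimal bytes [92, 99, 43] = 5c 63 2b is 3 bytes ≤ B = 4; zero-pad to 4 bytes: K' = 5c 63 2b 00.
K' ⊕ ipad = 6a 55 1d 36; K' ⊕ opad = 00 3f 77 5c.
Inner hash: sum = 106+85+29+54+170 = 444; mod 256 = 188 → bc.
Outer hash (recomputed tag): sum = 0+63+119+92+188 = 462; mod 256 = 206 → ce.
Recomputed tag = ce; claimed = 3b → mismatch.

invalid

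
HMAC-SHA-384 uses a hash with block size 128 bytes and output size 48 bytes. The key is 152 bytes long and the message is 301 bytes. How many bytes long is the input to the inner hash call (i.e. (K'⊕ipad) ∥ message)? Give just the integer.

Key is 152 > 128 bytes, so it is hashed to 48 bytes then zero-padded to 128: |K'| = 128.
Inner input = (K'⊕ipad) ∥ m → 128 + 301 = 429 bytes.

429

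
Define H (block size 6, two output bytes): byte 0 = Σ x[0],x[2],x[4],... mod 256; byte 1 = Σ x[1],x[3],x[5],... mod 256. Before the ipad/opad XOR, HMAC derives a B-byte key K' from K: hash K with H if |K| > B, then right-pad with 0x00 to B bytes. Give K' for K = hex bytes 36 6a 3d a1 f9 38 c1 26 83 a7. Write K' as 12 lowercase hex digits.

|K| = 10 > B = 6, so first hash the key.
H(K): even-index sum = 688 mod 256 = 176; odd-index sum = 528 mod 256 = 16 → b0 10.
Zero-pad H(K) = b0 10 to 6 bytes: K' = b0 10 00 00 00 00.

b01000000000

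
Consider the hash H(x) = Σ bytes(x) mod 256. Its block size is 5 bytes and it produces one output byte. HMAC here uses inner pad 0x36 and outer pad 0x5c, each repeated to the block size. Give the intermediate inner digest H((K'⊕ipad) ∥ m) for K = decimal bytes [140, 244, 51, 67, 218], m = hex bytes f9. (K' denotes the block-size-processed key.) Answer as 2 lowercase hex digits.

Key decimal bytes [140, 244, 51, 67, 218] = 8c f4 33 43 da is exactly B = 5 bytes: K' = 8c f4 33 43 da.
K' ⊕ ipad = ba c2 05 75 ec.
Inner input = ba c2 05 75 ec ∥ f9.
Inner hash: sum = 186+194+5+117+236+249 = 987; mod 256 = 219 → db.

db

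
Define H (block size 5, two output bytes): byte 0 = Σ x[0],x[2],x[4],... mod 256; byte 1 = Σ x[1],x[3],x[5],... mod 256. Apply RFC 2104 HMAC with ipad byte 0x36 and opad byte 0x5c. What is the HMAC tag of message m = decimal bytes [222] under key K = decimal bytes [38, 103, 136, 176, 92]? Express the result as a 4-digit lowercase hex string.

035f

Key decimal bytes [38, 103, 136, 176, 92] = 26 67 88 b0 5c is exactly B = 5 bytes: K' = 26 67 88 b0 5c.
K' ⊕ ipad = 10 51 be 86 6a.  K' ⊕ opad = 7a 3b d4 ec 00.
Inner input = (K'⊕ipad) ∥ m = 10 51 be 86 6a ∥ de.
Inner hash: even-index sum = 312 mod 256 = 56; odd-index sum = 437 mod 256 = 181 → 38 b5.
Outer input = (K'⊕opad) ∥ inner = 7a 3b d4 ec 00 ∥ 38 b5.
Outer hash (tag): even-index sum = 515 mod 256 = 3; odd-index sum = 351 mod 256 = 95 → 03 5f.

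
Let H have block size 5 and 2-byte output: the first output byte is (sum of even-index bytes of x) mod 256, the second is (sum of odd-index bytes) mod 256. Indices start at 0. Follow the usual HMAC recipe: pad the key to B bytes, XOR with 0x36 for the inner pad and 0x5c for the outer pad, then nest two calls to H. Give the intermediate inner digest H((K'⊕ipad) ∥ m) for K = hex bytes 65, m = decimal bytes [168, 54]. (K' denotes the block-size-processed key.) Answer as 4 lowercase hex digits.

f514

Key hex bytes 65 is 1 byte ≤ B = 5; zero-pad to 5 bytes: K' = 65 00 00 00 00.
K' ⊕ ipad = 53 36 36 36 36.
Inner input = 53 36 36 36 36 ∥ a8 36.
Inner hash: even-index sum = 245 mod 256 = 245; odd-index sum = 276 mod 256 = 20 → f5 14.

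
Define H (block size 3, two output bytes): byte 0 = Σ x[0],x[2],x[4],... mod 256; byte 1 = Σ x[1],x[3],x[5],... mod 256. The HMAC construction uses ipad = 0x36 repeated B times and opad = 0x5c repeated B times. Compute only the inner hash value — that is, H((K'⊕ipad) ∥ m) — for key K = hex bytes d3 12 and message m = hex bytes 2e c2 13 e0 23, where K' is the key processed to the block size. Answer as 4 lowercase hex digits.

bd88

Key hex bytes d3 12 is 2 bytes ≤ B = 3; zero-pad to 3 bytes: K' = d3 12 00.
K' ⊕ ipad = e5 24 36.
Inner input = e5 24 36 ∥ 2e c2 13 e0 23.
Inner hash: even-index sum = 701 mod 256 = 189; odd-index sum = 136 mod 256 = 136 → bd 88.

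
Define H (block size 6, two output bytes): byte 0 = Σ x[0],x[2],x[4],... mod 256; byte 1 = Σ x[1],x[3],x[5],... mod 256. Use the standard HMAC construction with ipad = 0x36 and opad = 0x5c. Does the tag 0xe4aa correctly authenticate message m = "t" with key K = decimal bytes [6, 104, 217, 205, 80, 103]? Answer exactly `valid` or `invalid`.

valid

Key decimal bytes [6, 104, 217, 205, 80, 103] = 06 68 d9 cd 50 67 is exactly B = 6 bytes: K' = 06 68 d9 cd 50 67.
K' ⊕ ipad = 30 5e ef fb 66 51; K' ⊕ opad = 5a 34 85 91 0c 3b.
Inner hash: even-index sum = 505 mod 256 = 249; odd-index sum = 426 mod 256 = 170 → f9 aa.
Outer hash (recomputed tag): even-index sum = 484 mod 256 = 228; odd-index sum = 426 mod 256 = 170 → e4 aa.
Recomputed tag = e4aa; claimed = e4aa → match.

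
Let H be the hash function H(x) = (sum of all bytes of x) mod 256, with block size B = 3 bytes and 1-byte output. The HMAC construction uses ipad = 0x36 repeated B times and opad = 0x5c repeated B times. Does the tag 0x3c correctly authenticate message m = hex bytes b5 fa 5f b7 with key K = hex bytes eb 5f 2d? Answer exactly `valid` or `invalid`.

invalid

Key hex bytes eb 5f 2d is exactly B = 3 bytes: K' = eb 5f 2d.
K' ⊕ ipad = dd 69 1b; K' ⊕ opad = b7 03 71.
Inner hash: sum = 221+105+27+181+250+95+183 = 1062; mod 256 = 38 → 26.
Outer hash (recomputed tag): sum = 183+3+113+38 = 337; mod 256 = 81 → 51.
Recomputed tag = 51; claimed = 3c → mismatch.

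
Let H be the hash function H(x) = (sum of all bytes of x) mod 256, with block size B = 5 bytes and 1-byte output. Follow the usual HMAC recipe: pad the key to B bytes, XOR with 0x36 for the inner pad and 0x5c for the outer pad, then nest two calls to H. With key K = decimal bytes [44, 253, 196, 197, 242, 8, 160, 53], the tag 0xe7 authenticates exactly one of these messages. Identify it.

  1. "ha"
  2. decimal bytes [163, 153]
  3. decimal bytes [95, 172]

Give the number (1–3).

Key decimal bytes [44, 253, 196, 197, 242, 8, 160, 53] = 2c fd c4 c5 f2 08 a0 35 is 8 bytes > B = 5, so hash it first: H(key) = 81, then zero-pad to 5 bytes: K' = 81 00 00 00 00.
K' ⊕ ipad = b7 36 36 36 36; K' ⊕ opad = dd 5c 5c 5c 5c.
m1: inner = H(b7 36 36 36 36 68 61) = 58; tag = H(dd 5c 5c 5c 5c 58) = a5
m2: inner = H(b7 36 36 36 36 a3 99) = cb; tag = H(dd 5c 5c 5c 5c cb) = 18
m3: inner = H(b7 36 36 36 36 5f ac) = 9a; tag = H(dd 5c 5c 5c 5c 9a) = e7 ← matches

3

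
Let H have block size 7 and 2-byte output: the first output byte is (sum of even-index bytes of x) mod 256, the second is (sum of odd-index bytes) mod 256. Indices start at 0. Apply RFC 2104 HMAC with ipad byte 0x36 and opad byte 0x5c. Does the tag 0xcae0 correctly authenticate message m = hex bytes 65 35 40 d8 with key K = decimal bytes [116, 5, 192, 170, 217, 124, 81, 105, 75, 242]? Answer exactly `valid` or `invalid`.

valid

Key decimal bytes [116, 5, 192, 170, 217, 124, 81, 105, 75, 242] = 74 05 c0 aa d9 7c 51 69 4b f2 is 10 bytes > B = 7, so hash it first: H(key) = a9 86, then zero-pad to 7 bytes: K' = a9 86 00 00 00 00 00.
K' ⊕ ipad = 9f b0 36 36 36 36 36; K' ⊕ opad = f5 da 5c 5c 5c 5c 5c.
Inner hash: even-index sum = 590 mod 256 = 78; odd-index sum = 449 mod 256 = 193 → 4e c1.
Outer hash (recomputed tag): even-index sum = 714 mod 256 = 202; odd-index sum = 480 mod 256 = 224 → ca e0.
Recomputed tag = cae0; claimed = cae0 → match.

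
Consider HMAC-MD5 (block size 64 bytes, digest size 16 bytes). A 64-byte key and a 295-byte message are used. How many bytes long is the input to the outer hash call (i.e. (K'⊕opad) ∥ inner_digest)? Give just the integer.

80

Key is 64 ≤ 64 bytes, zero-padded: |K'| = 64.
Outer input = (K'⊕opad) ∥ H(inner) → 64 + 16 = 80 bytes.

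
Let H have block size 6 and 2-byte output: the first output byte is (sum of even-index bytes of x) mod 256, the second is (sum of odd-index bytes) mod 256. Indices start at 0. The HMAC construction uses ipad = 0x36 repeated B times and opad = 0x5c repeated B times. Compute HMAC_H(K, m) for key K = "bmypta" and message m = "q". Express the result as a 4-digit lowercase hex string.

e192

Key "bmypta" = 62 6d 79 70 74 61 is exactly B = 6 bytes: K' = 62 6d 79 70 74 61.
K' ⊕ ipad = 54 5b 4f 46 42 57.  K' ⊕ opad = 3e 31 25 2c 28 3d.
Inner input = (K'⊕ipad) ∥ m = 54 5b 4f 46 42 57 ∥ 71.
Inner hash: even-index sum = 342 mod 256 = 86; odd-index sum = 248 mod 256 = 248 → 56 f8.
Outer input = (K'⊕opad) ∥ inner = 3e 31 25 2c 28 3d ∥ 56 f8.
Outer hash (tag): even-index sum = 225 mod 256 = 225; odd-index sum = 402 mod 256 = 146 → e1 92.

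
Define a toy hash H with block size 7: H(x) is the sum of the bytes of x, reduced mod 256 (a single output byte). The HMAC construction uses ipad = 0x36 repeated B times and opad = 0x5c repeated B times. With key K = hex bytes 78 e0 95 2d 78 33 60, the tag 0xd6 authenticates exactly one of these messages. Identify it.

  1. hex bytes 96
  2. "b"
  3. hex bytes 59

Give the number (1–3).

Key hex bytes 78 e0 95 2d 78 33 60 is exactly B = 7 bytes: K' = 78 e0 95 2d 78 33 60.
K' ⊕ ipad = 4e d6 a3 1b 4e 05 56; K' ⊕ opad = 24 bc c9 71 24 6f 3c.
m1: inner = H(4e d6 a3 1b 4e 05 56 96) = 21; tag = H(24 bc c9 71 24 6f 3c 21) = 0a
m2: inner = H(4e d6 a3 1b 4e 05 56 62) = ed; tag = H(24 bc c9 71 24 6f 3c ed) = d6 ← matches
m3: inner = H(4e d6 a3 1b 4e 05 56 59) = e4; tag = H(24 bc c9 71 24 6f 3c e4) = cd

2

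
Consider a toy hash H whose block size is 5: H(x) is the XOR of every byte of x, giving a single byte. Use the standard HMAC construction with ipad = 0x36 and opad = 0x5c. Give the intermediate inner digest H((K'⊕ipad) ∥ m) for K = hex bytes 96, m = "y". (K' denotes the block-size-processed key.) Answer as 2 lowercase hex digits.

d9

Key hex bytes 96 is 1 byte ≤ B = 5; zero-pad to 5 bytes: K' = 96 00 00 00 00.
K' ⊕ ipad = a0 36 36 36 36.
Inner input = a0 36 36 36 36 ∥ 79.
Inner hash: XOR a0⊕36⊕36⊕36⊕36⊕79 = d9.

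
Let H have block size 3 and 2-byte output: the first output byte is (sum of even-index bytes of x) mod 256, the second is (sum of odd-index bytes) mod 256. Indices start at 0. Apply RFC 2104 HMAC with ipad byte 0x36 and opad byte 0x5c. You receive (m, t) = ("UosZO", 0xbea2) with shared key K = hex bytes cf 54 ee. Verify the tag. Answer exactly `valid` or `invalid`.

valid

Key hex bytes cf 54 ee is exactly B = 3 bytes: K' = cf 54 ee.
K' ⊕ ipad = f9 62 d8; K' ⊕ opad = 93 08 b2.
Inner hash: even-index sum = 666 mod 256 = 154; odd-index sum = 377 mod 256 = 121 → 9a 79.
Outer hash (recomputed tag): even-index sum = 446 mod 256 = 190; odd-index sum = 162 mod 256 = 162 → be a2.
Recomputed tag = bea2; claimed = bea2 → match.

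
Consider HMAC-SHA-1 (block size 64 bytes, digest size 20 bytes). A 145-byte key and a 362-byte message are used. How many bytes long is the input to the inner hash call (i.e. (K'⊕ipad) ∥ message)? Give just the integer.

Key is 145 > 64 bytes, so it is hashed to 20 bytes then zero-padded to 64: |K'| = 64.
Inner input = (K'⊕ipad) ∥ m → 64 + 362 = 426 bytes.

426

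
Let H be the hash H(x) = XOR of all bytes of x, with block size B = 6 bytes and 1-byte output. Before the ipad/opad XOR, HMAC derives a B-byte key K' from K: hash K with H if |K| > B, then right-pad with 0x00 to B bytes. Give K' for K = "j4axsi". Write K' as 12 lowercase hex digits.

Key "j4axsi" = 6a 34 61 78 73 69 is exactly B = 6 bytes: K' = 6a 34 61 78 73 69.

6a3461787369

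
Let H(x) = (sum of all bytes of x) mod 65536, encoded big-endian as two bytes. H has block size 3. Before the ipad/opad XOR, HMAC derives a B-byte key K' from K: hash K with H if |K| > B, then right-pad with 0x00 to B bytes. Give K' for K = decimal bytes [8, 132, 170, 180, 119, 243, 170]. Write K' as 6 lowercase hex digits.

|K| = 7 > B = 3, so first hash the key.
H(K): sum = 8+132+170+180+119+243+170 = 1022 → 03 fe.
Zero-pad H(K) = 03 fe to 3 bytes: K' = 03 fe 00.

03fe00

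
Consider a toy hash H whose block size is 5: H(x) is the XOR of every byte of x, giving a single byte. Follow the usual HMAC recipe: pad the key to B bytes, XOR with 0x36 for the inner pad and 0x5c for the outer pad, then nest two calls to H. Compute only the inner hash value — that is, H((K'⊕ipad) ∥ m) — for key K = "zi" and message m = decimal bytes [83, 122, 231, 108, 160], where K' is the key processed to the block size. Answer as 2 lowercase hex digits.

Key "zi" = 7a 69 is 2 bytes ≤ B = 5; zero-pad to 5 bytes: K' = 7a 69 00 00 00.
K' ⊕ ipad = 4c 5f 36 36 36.
Inner input = 4c 5f 36 36 36 ∥ 53 7a e7 6c a0.
Inner hash: XOR 4c⊕5f⊕36⊕36⊕36⊕53⊕7a⊕e7⊕6c⊕a0 = 27.

27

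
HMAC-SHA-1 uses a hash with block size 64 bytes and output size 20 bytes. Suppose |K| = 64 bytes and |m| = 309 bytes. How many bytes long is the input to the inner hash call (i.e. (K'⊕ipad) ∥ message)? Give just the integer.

373

Key is 64 ≤ 64 bytes, zero-padded: |K'| = 64.
Inner input = (K'⊕ipad) ∥ m → 64 + 309 = 373 bytes.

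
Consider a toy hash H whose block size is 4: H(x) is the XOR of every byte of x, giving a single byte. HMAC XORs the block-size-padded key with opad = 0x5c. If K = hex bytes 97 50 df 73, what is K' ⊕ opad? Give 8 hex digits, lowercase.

cb0c832f

Key hex bytes 97 50 df 73 is exactly B = 4 bytes: K' = 97 50 df 73.
XOR each byte with 0x5c: 97⊕5c=cb, 50⊕5c=0c, df⊕5c=83, 73⊕5c=2f.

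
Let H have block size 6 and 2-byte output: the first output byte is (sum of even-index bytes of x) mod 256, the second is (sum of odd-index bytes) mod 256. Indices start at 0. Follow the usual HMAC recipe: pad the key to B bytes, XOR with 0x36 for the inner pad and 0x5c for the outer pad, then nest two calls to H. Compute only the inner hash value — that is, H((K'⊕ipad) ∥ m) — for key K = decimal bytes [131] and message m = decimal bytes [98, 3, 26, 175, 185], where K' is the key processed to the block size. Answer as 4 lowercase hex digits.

5654

Key decimal bytes [131] = 83 is 1 byte ≤ B = 6; zero-pad to 6 bytes: K' = 83 00 00 00 00 00.
K' ⊕ ipad = b5 36 36 36 36 36.
Inner input = b5 36 36 36 36 36 ∥ 62 03 1a af b9.
Inner hash: even-index sum = 598 mod 256 = 86; odd-index sum = 340 mod 256 = 84 → 56 54.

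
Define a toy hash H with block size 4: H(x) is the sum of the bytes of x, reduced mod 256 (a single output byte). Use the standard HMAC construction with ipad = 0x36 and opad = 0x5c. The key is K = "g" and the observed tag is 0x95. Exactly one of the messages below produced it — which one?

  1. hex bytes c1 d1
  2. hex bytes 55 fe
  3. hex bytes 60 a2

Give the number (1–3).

2

Key "g" = 67 is 1 byte ≤ B = 4; zero-pad to 4 bytes: K' = 67 00 00 00.
K' ⊕ ipad = 51 36 36 36; K' ⊕ opad = 3b 5c 5c 5c.
m1: inner = H(51 36 36 36 c1 d1) = 85; tag = H(3b 5c 5c 5c 85) = d4
m2: inner = H(51 36 36 36 55 fe) = 46; tag = H(3b 5c 5c 5c 46) = 95 ← matches
m3: inner = H(51 36 36 36 60 a2) = f5; tag = H(3b 5c 5c 5c f5) = 44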